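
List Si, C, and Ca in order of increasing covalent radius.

C is in period 2, group 14; Si is in period 3, group 14; Ca is in period 4, group 2.
Atomic radius shrinks across a period as nuclear charge pulls the same shell inward, and grows down a group as new shells are added.
Neither a single period nor a single group — weigh both effects.
Si > C: they share group 14; the group trend gives Si the larger value.
Ca > Si: both effects reinforce here, so Ca is clearly the larger of the two.
For reference (pm): C 75, Si 116, Ca 171.
So from smallest to largest: C < Si < Ca.

C < Si < Ca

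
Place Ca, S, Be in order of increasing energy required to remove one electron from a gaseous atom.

Be is in period 2, group 2; S is in period 3, group 16; Ca is in period 4, group 2.
IE₁ increases left→right with effective nuclear charge and decreases top→bottom as the valence shell moves farther out.
These span different periods and groups, so the two trends combine.
Be > Ca: Be sits above Ca in group 2, so the down-group effect alone puts Be higher.
S > Be: period and group pull opposite ways; the across-period shift dominates (1000 vs 900 kJ/mol).
For reference (kJ/mol): Be 900, S 1000, Ca 590.
So from lowest to highest: Ca < Be < S.

Ca < Be < S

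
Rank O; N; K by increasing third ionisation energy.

K < N < O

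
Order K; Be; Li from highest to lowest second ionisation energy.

After 1 electron has been removed, what remains? K⁺ is the bare [Ar] core; Be⁺ still has 1 valence electron; Li⁺ is the bare [He] core.
Core electrons are held far more tightly than valence electrons, so K and Li top the IE_2 order.
The numbers (kJ/mol): K 3052, Be 1757, Li 7298.
Hence IE_2: Be < K < Li.

Li, K, Be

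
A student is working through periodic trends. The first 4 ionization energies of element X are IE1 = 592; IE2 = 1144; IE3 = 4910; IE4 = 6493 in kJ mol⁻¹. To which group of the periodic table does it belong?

Group 2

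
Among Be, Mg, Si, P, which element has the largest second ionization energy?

After 1 electron has been removed, what remains? Be⁺ still has 1 valence electron; Mg⁺ still has 1 valence electron; Si⁺ still has 3 valence electrons; P⁺ still has 4 valence electrons.
All are still removing valence electrons, so compare the +1 ions as you would atoms: IE_2 generally rises across a period (higher Z_eff) and falls down a group (larger shell), subject to the usual subshell exceptions.
Valence configurations: Be⁺ [He]2s¹, Mg⁺ [Ne]3s¹, Si⁺ [Ne]3s²3p¹, P⁺ [Ne]3s²3p².
Approximate IE_2 values (kJ/mol): Be 1757, Mg 1451, Si 1577, P 1907.
Putting it together, IE_2: Mg < Si < Be < P.

P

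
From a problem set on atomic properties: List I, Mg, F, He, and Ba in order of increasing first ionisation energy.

Ba < Mg < I < F < He

He is in period 1, group 18; F is in period 2, group 17; Mg is in period 3, group 2; I is in period 5, group 17; Ba is in period 6, group 2.
IE₁ increases left→right with effective nuclear charge and decreases top→bottom as the valence shell moves farther out.
Here both period and group differ, so the two effects have to be weighed against each other.
Mg > Ba: Mg sits above Ba in group 2, so the down-group effect alone puts Mg higher.
I > Mg: the two effects oppose for this pair; the across-period effect wins (1008 vs 738 kJ/mol).
F > I: they share group 17; the group trend gives F the larger value.
He > F: both effects reinforce here, so He is clearly the higher of the two.
Approximate values (kJ/mol): He 2372, F 1681, Mg 738, I 1008, Ba 503.
So from lowest to highest: Ba < Mg < I < F < He.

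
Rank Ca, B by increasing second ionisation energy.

Ca < B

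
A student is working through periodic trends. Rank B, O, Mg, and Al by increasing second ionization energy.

Mg, Al, B, O

After 1 electron has been removed, what remains? B⁺ still has 2 valence electrons; O⁺ still has 5 valence electrons; Mg⁺ still has 1 valence electron; Al⁺ still has 2 valence electrons.
All are still removing valence electrons, so compare the +1 ions as you would atoms: IE_2 generally rises across a period (higher Z_eff) and falls down a group (larger shell), subject to the usual subshell exceptions.
Valence configurations: B⁺ [He]2s², O⁺ [He]2s²2p³, Mg⁺ [Ne]3s¹, Al⁺ [Ne]3s².
The numbers (kJ/mol): B 2427, O 3388, Mg 1451, Al 1817.
Hence IE_2: Mg < Al < B < O.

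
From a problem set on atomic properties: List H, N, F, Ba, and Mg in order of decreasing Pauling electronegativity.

F > N > H > Mg > Ba

H is in period 1, group 1; N is in period 2, group 15; F is in period 2, group 17; Mg is in period 3, group 2; Ba is in period 6, group 2.
Atoms toward the upper right of the periodic table pull bonding electrons most strongly.
Neither a single period nor a single group — weigh both effects.
Mg > Ba: Mg sits above Ba in group 2, so the down-group effect alone puts Mg higher.
H > Mg: the two effects oppose for this pair; the down-group effect wins (2.20 vs 1.31).
N > H: period and group pull opposite ways; the across-period shift dominates (3.04 vs 2.20).
F > N: both are in period 2; the period trend gives F the larger value.
Approximate values (Pauling): H 2.20, N 3.04, F 3.98, Mg 1.31, Ba 0.89.
So from highest to lowest: F > N > H > Mg > Ba.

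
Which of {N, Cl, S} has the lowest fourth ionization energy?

Consider each +3 ion: N³⁺ still has 2 valence electrons; Cl³⁺ still has 4 valence electrons; S³⁺ still has 3 valence electrons.
All are still removing valence electrons, so compare the +3 ions as you would atoms: IE_4 generally rises across a period (higher Z_eff) and falls down a group (larger shell), subject to the usual subshell exceptions.
Valence configurations: N³⁺ [He]2s², Cl³⁺ [Ne]3s²3p², S³⁺ [Ne]3s²3p¹.
Tabulated IE_4 (kJ/mol): N 7475, Cl 5159, S 4556.
Overall IE_4 order: S < Cl < N.

S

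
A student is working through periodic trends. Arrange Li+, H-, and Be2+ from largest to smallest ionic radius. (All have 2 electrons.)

H- > Li+ > Be2+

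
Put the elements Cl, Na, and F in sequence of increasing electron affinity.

F is in period 2, group 17; Na is in period 3, group 1; Cl is in period 3, group 17.
Atoms with high Z_eff and room in the valence shell (especially the halogens) have the most exothermic electron affinities.
Neither a single period nor a single group — weigh both effects.
F > Na: both effects reinforce here, so F is clearly the higher of the two.
Cl > F: this pair runs against the simple trend — see the exception note.
Note the exception: Cl has a higher electron affinity than F, contrary to the simple trend — F's small 2p subshell makes the incoming electron feel strong e⁻–e⁻ repulsion, so Cl actually releases more energy on gaining an electron.
Approximate values (kJ/mol): F 328, Na 53, Cl 349.
So from lowest to highest: Na < F < Cl.

Na < F < Cl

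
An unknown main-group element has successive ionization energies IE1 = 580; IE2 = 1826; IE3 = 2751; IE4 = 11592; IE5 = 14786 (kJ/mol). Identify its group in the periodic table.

Group 13

Look for the largest jump between consecutive ionization energies: IE4/IE3 ≈ 4.2, far larger than any earlier ratio.
That jump marks the point where a core electron is being removed. So the atom has 3 valence electrons.
A main-group element with 3 valence electrons is in group 13.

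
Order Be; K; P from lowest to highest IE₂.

Be < P < K

IE_2 is the cost of taking one more electron from the +1 cation: Be⁺ still has 1 valence electron; K⁺ is the bare [Ar] core; P⁺ still has 4 valence electrons.
Breaking into a closed-shell core is much more expensive than removing a leftover valence electron — K has the largest IE_2 here.
Valence configurations: Be⁺ [He]2s¹, P⁺ [Ne]3s²3p².
Tabulated IE_2 (kJ/mol): Be 1757, K 3052, P 1907.
Overall IE_2 order: Be < P < K.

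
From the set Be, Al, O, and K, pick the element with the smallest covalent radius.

O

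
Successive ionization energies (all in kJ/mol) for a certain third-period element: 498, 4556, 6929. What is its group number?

Group 1

Look for the largest jump between consecutive ionization energies: IE2/IE1 ≈ 9.1, far larger than any earlier ratio.
That jump marks the point where a core electron is being removed. So the atom has 1 valence electron.
A main-group element with 1 valence electron is in group 1.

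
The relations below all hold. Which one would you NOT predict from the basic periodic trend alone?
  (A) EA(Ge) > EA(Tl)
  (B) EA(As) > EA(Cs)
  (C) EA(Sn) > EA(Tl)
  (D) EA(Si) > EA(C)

(D)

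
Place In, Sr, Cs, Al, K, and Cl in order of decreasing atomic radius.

Cs > K > Sr > In > Al > Cl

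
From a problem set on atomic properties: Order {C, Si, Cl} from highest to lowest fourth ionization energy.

C > Cl > Si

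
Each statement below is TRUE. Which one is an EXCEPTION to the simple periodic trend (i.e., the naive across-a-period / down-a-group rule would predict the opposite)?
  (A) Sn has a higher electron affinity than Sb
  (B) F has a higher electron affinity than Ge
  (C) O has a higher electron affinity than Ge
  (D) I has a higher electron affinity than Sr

(A)

The general trend: electron affinity increases across a period and decreases down a group.
(A) Sn (period 5, group 14) vs Sb (period 5, group 15): the stated order contradicts the simple trend.
(B) F (period 2, group 17) vs Ge (period 4, group 14): the stated order agrees with the simple trend.
(C) O (period 2, group 16) vs Ge (period 4, group 14): the stated order agrees with the simple trend.
(D) I (period 5, group 17) vs Sr (period 5, group 2): the stated order agrees with the simple trend.
The exception is (A): adding an electron to Sb's half-filled 5p³ is unfavourable, so Sn has the more exothermic EA.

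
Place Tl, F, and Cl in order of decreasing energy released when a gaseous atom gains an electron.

Electron affinity generally becomes more exothermic across a period toward the halogens and less exothermic down a group.
Neither a single period nor a single group — weigh both effects.
F > Tl: relative to Tl, both the across-period and down-group shifts push F's electron affinity up.
Cl > F: this pair runs against the simple trend — see the exception note.
Note the exception: Cl has a higher electron affinity than F, contrary to the simple trend — F's small 2p subshell makes the incoming electron feel strong e⁻–e⁻ repulsion, so Cl actually releases more energy on gaining an electron.
Tabulated electron affinity (kJ/mol): F 328, Cl 349, Tl 19.
So from highest to lowest: Cl > F > Tl.

Cl > F > Tl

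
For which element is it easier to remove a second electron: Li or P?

After 1 electron has been removed, what remains? Li⁺ is the bare [He] core; P⁺ still has 4 valence electrons.
Breaking into a closed-shell core is much more expensive than removing a leftover valence electron — Li has the largest IE_2 here.
Tabulated IE_2 (kJ/mol): Li 7298, P 1907.
So the second ionization energies run P < Li.

P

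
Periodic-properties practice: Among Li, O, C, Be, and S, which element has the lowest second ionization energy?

The second ionization energy removes an electron from the +1 ion. For each element: Li⁺ is the bare [He] core; O⁺ still has 5 valence electrons; C⁺ still has 3 valence electrons; Be⁺ still has 1 valence electron; S⁺ still has 5 valence electrons.
Breaking into a closed-shell core is much more expensive than removing a leftover valence electron — Li has the largest IE_2 here.
Valence configurations: O⁺ [He]2s²2p³, C⁺ [He]2s²2p¹, Be⁺ [He]2s¹, S⁺ [Ne]3s²3p³.
Tabulated IE_2 (kJ/mol): Li 7298, O 3388, C 2353, Be 1757, S 2252.
Hence IE_2: Be < S < C < O < Li.

Be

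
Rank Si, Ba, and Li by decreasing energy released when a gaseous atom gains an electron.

Atoms with high Z_eff and room in the valence shell (especially the halogens) have the most exothermic electron affinities.
Here both period and group differ, so the two effects have to be weighed against each other.
Li > Ba: period and group pull opposite ways; the down-group shift dominates (60 vs 14 kJ/mol).
Si > Li: the two effects oppose for this pair; the across-period effect wins (134 vs 60 kJ/mol).
Approximate values (kJ/mol): Li 60, Si 134, Ba 14.
So from highest to lowest: Si > Li > Ba.

Si > Li > Ba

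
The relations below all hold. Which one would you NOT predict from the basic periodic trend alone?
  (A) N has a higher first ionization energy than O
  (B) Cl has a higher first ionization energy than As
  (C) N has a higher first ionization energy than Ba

(A)

The general trend: first ionization energy increases across a period and decreases down a group.
(A) N (period 2, group 15) vs O (period 2, group 16): the stated order contradicts the simple trend.
(B) Cl (period 3, group 17) vs As (period 4, group 15): the stated order agrees with the simple trend.
(C) N (period 2, group 15) vs Ba (period 6, group 2): the stated order agrees with the simple trend.
The exception is (A): pairing an electron in O's 2p⁴ costs repulsion energy, so O ionizes more easily than half-filled N (2p³).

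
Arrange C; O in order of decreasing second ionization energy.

O > C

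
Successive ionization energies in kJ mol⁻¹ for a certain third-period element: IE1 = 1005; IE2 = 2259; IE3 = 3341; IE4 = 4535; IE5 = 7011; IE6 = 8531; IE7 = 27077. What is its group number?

Group 16

Look for the largest jump between consecutive ionization energies: IE7/IE6 ≈ 3.2, far larger than any earlier ratio.
That jump marks the point where a core electron is being removed. So the atom has 6 valence electrons.
A main-group element with 6 valence electrons is in group 16.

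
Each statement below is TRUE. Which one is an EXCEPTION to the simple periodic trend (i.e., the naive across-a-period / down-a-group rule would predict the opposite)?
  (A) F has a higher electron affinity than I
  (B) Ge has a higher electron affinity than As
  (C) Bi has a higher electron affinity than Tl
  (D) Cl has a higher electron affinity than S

(B)

The general trend: electron affinity increases across a period and decreases down a group.
(A) F (period 2, group 17) vs I (period 5, group 17): the stated order agrees with the simple trend.
(B) Ge (period 4, group 14) vs As (period 4, group 15): the stated order contradicts the simple trend.
(C) Bi (period 6, group 15) vs Tl (period 6, group 13): the stated order agrees with the simple trend.
(D) Cl (period 3, group 17) vs S (period 3, group 16): the stated order agrees with the simple trend.
The exception is (B): adding an electron to As's half-filled 4p³ is unfavourable, so Ge (4p²) has the more exothermic EA.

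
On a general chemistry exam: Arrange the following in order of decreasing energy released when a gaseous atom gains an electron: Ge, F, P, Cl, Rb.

EA tends to increase across a period and decrease down a group, though the pattern is less regular than for IE or radius.
Neither a single period nor a single group — weigh both effects.
P > Rb: relative to Rb, both the across-period and down-group shifts push P's electron affinity up.
Ge > P: this pair runs against the simple trend — see the exception note.
F > Ge: relative to Ge, both the across-period and down-group shifts push F's electron affinity up.
Cl > F: this pair runs against the simple trend — see the exception note.
Note the exception: Ge has a higher electron affinity than P, contrary to the simple trend — adding an electron to P's half-filled np³ subshell costs electron-pairing energy.
Note the exception: Cl has a higher electron affinity than F, contrary to the simple trend — F's small 2p subshell makes the incoming electron feel strong e⁻–e⁻ repulsion, so Cl actually releases more energy on gaining an electron.
Approximate values (kJ/mol): F 328, P 72, Cl 349, Ge 119, Rb 47.
So from highest to lowest: Cl > F > Ge > P > Rb.

Cl > F > Ge > P > Rb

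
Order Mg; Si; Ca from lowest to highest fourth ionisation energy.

Si < Ca < Mg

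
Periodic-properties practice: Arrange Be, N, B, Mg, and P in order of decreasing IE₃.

The third ionization energy removes an electron from the +2 ion. For each element: Be²⁺ is the bare [He] core; N²⁺ still has 3 valence electrons; B²⁺ still has 1 valence electron; Mg²⁺ is the bare [Ne] core; P²⁺ still has 3 valence electrons.
Pulling an electron out of a noble-gas core costs far more than removing a remaining valence electron, so Mg and Be sit at the high end of IE_3.
Valence configurations: N²⁺ [He]2s²2p¹, B²⁺ [He]2s¹, P²⁺ [Ne]3s²3p¹.
The numbers (kJ/mol): Be 14849, N 4578, B 3660, Mg 7733, P 2914.
Putting it together, IE_3: P < B < N < Mg < Be.

Be > Mg > N > B > P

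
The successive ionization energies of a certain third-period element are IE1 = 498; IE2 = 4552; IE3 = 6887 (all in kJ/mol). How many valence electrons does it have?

1

Look for the largest jump between consecutive ionization energies: IE2/IE1 ≈ 9.1, far larger than any earlier ratio.
That jump marks the point where a core electron is being removed. So the atom has 1 valence electron.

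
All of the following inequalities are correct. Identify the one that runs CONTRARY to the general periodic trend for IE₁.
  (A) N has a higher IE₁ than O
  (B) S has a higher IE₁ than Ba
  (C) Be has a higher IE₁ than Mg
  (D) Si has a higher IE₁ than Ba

The general trend: IE₁ increases across a period and decreases down a group.
(A) N (period 2, group 15) vs O (period 2, group 16): the stated order contradicts the simple trend.
(B) S (period 3, group 16) vs Ba (period 6, group 2): the stated order agrees with the simple trend.
(C) Be (period 2, group 2) vs Mg (period 3, group 2): the stated order agrees with the simple trend.
(D) Si (period 3, group 14) vs Ba (period 6, group 2): the stated order agrees with the simple trend.
The exception is (A): pairing an electron in O's 2p⁴ costs repulsion energy, so O ionizes more easily than half-filled N (2p³).

(A)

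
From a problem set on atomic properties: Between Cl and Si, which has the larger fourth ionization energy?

Cl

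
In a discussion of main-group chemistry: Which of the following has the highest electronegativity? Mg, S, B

S

B is in period 2, group 13; Mg is in period 3, group 2; S is in period 3, group 16.
EN rises left→right (higher Z_eff, smaller atoms) and falls top→bottom (larger, more shielded atoms).
Here both period and group differ, so the two effects have to be weighed against each other.
B > Mg: both effects reinforce here, so B is clearly the higher of the two.
S > B: the two effects oppose for this pair; the across-period effect wins (2.58 vs 2.04).
Tabulated electronegativity (Pauling): B 2.04, Mg 1.31, S 2.58.
The highest electronegativity among these belongs to S.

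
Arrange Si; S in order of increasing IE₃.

Si, S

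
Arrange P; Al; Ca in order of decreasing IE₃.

Ca, P, Al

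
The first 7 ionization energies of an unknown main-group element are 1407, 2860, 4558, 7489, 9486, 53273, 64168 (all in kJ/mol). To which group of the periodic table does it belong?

Look for the largest jump between consecutive ionization energies: IE6/IE5 ≈ 5.6, far larger than any earlier ratio.
That jump marks the point where a core electron is being removed. So the atom has 5 valence electrons.
A main-group element with 5 valence electrons is in group 15.

Group 15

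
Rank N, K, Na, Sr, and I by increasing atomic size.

N < I < Na < Sr < K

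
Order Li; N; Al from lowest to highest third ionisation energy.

Al < N < Li

Consider each +2 ion: Li²⁺ is already 1 electron into the core; N²⁺ still has 3 valence electrons; Al²⁺ still has 1 valence electron.
Breaking into a closed-shell core is much more expensive than removing a leftover valence electron — Li has the largest IE_3 here.
Valence configurations: N²⁺ [He]2s²2p¹, Al²⁺ [Ne]3s¹.
Approximate IE_3 values (kJ/mol): Li 11815, N 4578, Al 2745.
Putting it together, IE_3: Al < N < Li.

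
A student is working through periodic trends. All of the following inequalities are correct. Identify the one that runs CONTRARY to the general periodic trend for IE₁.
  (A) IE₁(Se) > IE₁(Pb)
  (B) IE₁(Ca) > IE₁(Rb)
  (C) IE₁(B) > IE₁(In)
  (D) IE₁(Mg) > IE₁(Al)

(D)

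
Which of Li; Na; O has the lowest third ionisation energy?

O

IE_3 is the cost of taking one more electron from the +2 cation: Li²⁺ is already 1 electron into the core; Na²⁺ is already 1 electron into the core; O²⁺ still has 4 valence electrons.
Core electrons are held far more tightly than valence electrons, so Na and Li top the IE_3 order.
Approximate IE_3 values (kJ/mol): Li 11815, Na 6910, O 5300.
Overall IE_3 order: O < Na < Li.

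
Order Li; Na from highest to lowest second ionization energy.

Li > Na

The second ionization energy removes an electron from the +1 ion. For each element: Li⁺ is the bare [He] core; Na⁺ is the bare [Ne] core.
All of these are removing an electron from a noble-gas core or deeper; the smaller core (lower principal quantum number) is held far more tightly, and within a period the higher nuclear charge binds the same core more tightly.
Tabulated IE_2 (kJ/mol): Li 7298, Na 4562.
Overall IE_2 order: Na < Li.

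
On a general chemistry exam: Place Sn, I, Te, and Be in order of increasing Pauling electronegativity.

Be < Sn < Te < I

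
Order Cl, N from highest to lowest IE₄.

N > Cl

The fourth ionization energy removes an electron from the +3 ion. For each element: Cl³⁺ still has 4 valence electrons; N³⁺ still has 2 valence electrons.
All are still removing valence electrons, so compare the +3 ions as you would atoms: IE_4 generally rises across a period (higher Z_eff) and falls down a group (larger shell), subject to the usual subshell exceptions.
Valence configurations: Cl³⁺ [Ne]3s²3p², N³⁺ [He]2s².
Tabulated IE_4 (kJ/mol): Cl 5159, N 7475.
Overall IE_4 order: Cl < N.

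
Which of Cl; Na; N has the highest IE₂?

Consider each +1 ion: Cl⁺ still has 6 valence electrons; Na⁺ is the bare [Ne] core; N⁺ still has 4 valence electrons.
Pulling an electron out of a noble-gas core costs far more than removing a remaining valence electron, so Na sits at the high end of IE_2.
Valence configurations: Cl⁺ [Ne]3s²3p⁴, N⁺ [He]2s²2p².
The numbers (kJ/mol): Cl 2298, Na 4562, N 2856.
Putting it together, IE_2: Cl < N < Na.

Na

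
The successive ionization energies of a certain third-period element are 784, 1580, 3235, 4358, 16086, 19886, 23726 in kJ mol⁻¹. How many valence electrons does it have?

Look for the largest jump between consecutive ionization energies: IE5/IE4 ≈ 3.7, far larger than any earlier ratio.
That jump marks the point where a core electron is being removed. So the atom has 4 valence electrons.

4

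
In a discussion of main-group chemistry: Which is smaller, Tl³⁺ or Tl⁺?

Tl³⁺

Both ions have Z = 81 protons, but Tl³⁺ has lost more electrons, so its remaining electrons feel a larger effective nuclear charge per electron and are pulled in more tightly.
Higher positive charge → smaller ion, so Tl⁺ > Tl³⁺.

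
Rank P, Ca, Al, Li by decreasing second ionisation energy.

Li, P, Al, Ca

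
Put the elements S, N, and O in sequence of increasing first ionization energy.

N is in period 2, group 15; O is in period 2, group 16; S is in period 3, group 16.
Across a period the outer electron is held more tightly (higher IE₁); down a group it sits in a higher shell, more shielded, and comes off more easily.
These span different periods and groups, so the two trends combine.
O > S: O sits above S in group 16, so the down-group effect alone puts O higher.
N > O: this pair runs against the simple trend — see the exception note.
Note the exception: N has a higher first ionization energy than O, contrary to the simple trend — pairing an electron in O's 2p⁴ costs repulsion energy, so O ionizes more easily than half-filled N (2p³).
Approximate values (kJ/mol): N 1402, O 1314, S 1000.
So from lowest to highest: S < O < N.

S < O < N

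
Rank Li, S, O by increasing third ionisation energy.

The third ionization energy removes an electron from the +2 ion. For each element: Li²⁺ is already 1 electron into the core; S²⁺ still has 4 valence electrons; O²⁺ still has 4 valence electrons.
Breaking into a closed-shell core is much more expensive than removing a leftover valence electron — Li has the largest IE_3 here.
Valence configurations: S²⁺ [Ne]3s²3p², O²⁺ [He]2s²2p².
The numbers (kJ/mol): Li 11815, S 3357, O 5300.
Putting it together, IE_3: S < O < Li.

S < O < Li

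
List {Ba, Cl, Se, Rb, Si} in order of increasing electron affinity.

Ba < Rb < Si < Se < Cl

Si is in period 3, group 14; Cl is in period 3, group 17; Se is in period 4, group 16; Rb is in period 5, group 1; Ba is in period 6, group 2.
EA tends to increase across a period and decrease down a group, though the pattern is less regular than for IE or radius.
These span different periods and groups, so the two trends combine.
Rb > Ba: the two effects oppose for this pair; the down-group effect wins (47 vs 14 kJ/mol).
Si > Rb: relative to Rb, both the across-period and down-group shifts push Si's electron affinity up.
Se > Si: period and group pull opposite ways; the across-period shift dominates (195 vs 134 kJ/mol).
Cl > Se: relative to Se, both the across-period and down-group shifts push Cl's electron affinity up.
Tabulated electron affinity (kJ/mol): Si 134, Cl 349, Se 195, Rb 47, Ba 14.
So from lowest to highest: Ba < Rb < Si < Se < Cl.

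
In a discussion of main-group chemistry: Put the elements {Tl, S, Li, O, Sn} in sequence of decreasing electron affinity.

Electron affinity generally becomes more exothermic across a period toward the halogens and less exothermic down a group.
Here both period and group differ, so the two effects have to be weighed against each other.
Li > Tl: the two effects oppose for this pair; the down-group effect wins (60 vs 19 kJ/mol).
Sn > Li: the two effects oppose for this pair; the across-period effect wins (107 vs 60 kJ/mol).
O > Sn: relative to Sn, both the across-period and down-group shifts push O's electron affinity up.
S > O: this pair runs against the simple trend — see the exception note.
Note the exception: S has a higher electron affinity than O, contrary to the simple trend — the compact 2p subshell of O repels the added electron more than S's larger 3p does.
Tabulated electron affinity (kJ/mol): Li 60, O 141, S 200, Sn 107, Tl 19.
So from highest to lowest: S > O > Sn > Li > Tl.

S > O > Sn > Li > Tl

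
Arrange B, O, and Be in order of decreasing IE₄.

B > Be > O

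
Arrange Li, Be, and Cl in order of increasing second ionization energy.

Consider each +1 ion: Li⁺ is the bare [He] core; Be⁺ still has 1 valence electron; Cl⁺ still has 6 valence electrons.
Pulling an electron out of a noble-gas core costs far more than removing a remaining valence electron, so Li sits at the high end of IE_2.
Valence configurations: Be⁺ [He]2s¹, Cl⁺ [Ne]3s²3p⁴.
The numbers (kJ/mol): Li 7298, Be 1757, Cl 2298.
Overall IE_2 order: Be < Cl < Li.

Be < Cl < Li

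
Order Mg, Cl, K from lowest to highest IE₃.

Cl < K < Mg

Consider each +2 ion: Mg²⁺ is the bare [Ne] core; Cl²⁺ still has 5 valence electrons; K²⁺ is already 1 electron into the core.
Breaking into a closed-shell core is much more expensive than removing a leftover valence electron — K and Mg have the largest IE_3 here.
The numbers (kJ/mol): Mg 7733, Cl 3822, K 4420.
Putting it together, IE_3: Cl < K < Mg.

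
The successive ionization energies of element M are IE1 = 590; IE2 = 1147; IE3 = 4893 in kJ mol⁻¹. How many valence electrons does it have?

2

Look for the largest jump between consecutive ionization energies: IE3/IE2 ≈ 4.3, far larger than any earlier ratio.
That jump marks the point where a core electron is being removed. So the atom has 2 valence electrons.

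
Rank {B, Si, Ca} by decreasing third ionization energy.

Ca > B > Si

IE_3 is the cost of taking one more electron from the +2 cation: B²⁺ still has 1 valence electron; Si²⁺ still has 2 valence electrons; Ca²⁺ is the bare [Ar] core.
Pulling an electron out of a noble-gas core costs far more than removing a remaining valence electron, so Ca sits at the high end of IE_3.
Valence configurations: B²⁺ [He]2s¹, Si²⁺ [Ne]3s².
Approximate IE_3 values (kJ/mol): B 3660, Si 3232, Ca 4912.
Hence IE_3: Si < B < Ca.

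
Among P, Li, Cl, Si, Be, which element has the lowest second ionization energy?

Consider each +1 ion: P⁺ still has 4 valence electrons; Li⁺ is the bare [He] core; Cl⁺ still has 6 valence electrons; Si⁺ still has 3 valence electrons; Be⁺ still has 1 valence electron.
Breaking into a closed-shell core is much more expensive than removing a leftover valence electron — Li has the largest IE_2 here.
Valence configurations: P⁺ [Ne]3s²3p², Cl⁺ [Ne]3s²3p⁴, Si⁺ [Ne]3s²3p¹, Be⁺ [He]2s¹.
Approximate IE_2 values (kJ/mol): P 1907, Li 7298, Cl 2298, Si 1577, Be 1757.
Hence IE_2: Si < Be < P < Cl < Li.

Si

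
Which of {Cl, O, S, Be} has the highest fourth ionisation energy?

Be

After 3 electrons have been removed, what remains? Cl³⁺ still has 4 valence electrons; O³⁺ still has 3 valence electrons; S³⁺ still has 3 valence electrons; Be³⁺ is already 1 electron into the core.
Pulling an electron out of a noble-gas core costs far more than removing a remaining valence electron, so Be sits at the high end of IE_4.
Valence configurations: Cl³⁺ [Ne]3s²3p², O³⁺ [He]2s²2p¹, S³⁺ [Ne]3s²3p¹.
Tabulated IE_4 (kJ/mol): Cl 5159, O 7469, S 4556, Be 21007.
Overall IE_4 order: S < Cl < O < Be.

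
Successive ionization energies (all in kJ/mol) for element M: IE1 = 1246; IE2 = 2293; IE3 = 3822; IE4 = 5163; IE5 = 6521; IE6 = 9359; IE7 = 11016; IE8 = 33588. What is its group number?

Group 17

Look for the largest jump between consecutive ionization energies: IE8/IE7 ≈ 3.0, far larger than any earlier ratio.
That jump marks the point where a core electron is being removed. So the atom has 7 valence electrons.
A main-group element with 7 valence electrons is in group 17.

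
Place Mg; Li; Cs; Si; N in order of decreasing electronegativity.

N, Si, Mg, Li, Cs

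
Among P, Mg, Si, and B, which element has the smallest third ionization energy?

Consider each +2 ion: P²⁺ still has 3 valence electrons; Mg²⁺ is the bare [Ne] core; Si²⁺ still has 2 valence electrons; B²⁺ still has 1 valence electron.
Breaking into a closed-shell core is much more expensive than removing a leftover valence electron — Mg has the largest IE_3 here.
Valence configurations: P²⁺ [Ne]3s²3p¹, Si²⁺ [Ne]3s², B²⁺ [He]2s¹.
P²⁺ loses a lone 3p electron whereas Si²⁺ must break into a filled 3s² pair, so IE_3(Si) > IE_3(P) even though P has the higher nuclear charge.
Approximate IE_3 values (kJ/mol): P 2914, Mg 7733, Si 3232, B 3660.
So the third ionization energies run P < Si < B < Mg.

P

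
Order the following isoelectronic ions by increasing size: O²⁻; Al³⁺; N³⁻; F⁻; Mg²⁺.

Al³⁺ < Mg²⁺ < F⁻ < O²⁻ < N³⁻

All of these have 10 electrons, so size is governed by nuclear charge alone: the more protons, the stronger the pull on the same electron cloud, and the smaller the ion.
Nuclear charges: Al³⁺ (Z=13), Mg²⁺ (Z=12), F⁻ (Z=9), O²⁻ (Z=8), N³⁻ (Z=7).
Smallest to largest: Al³⁺ < Mg²⁺ < F⁻ < O²⁻ < N³⁻.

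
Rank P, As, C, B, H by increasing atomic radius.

H < C < B < P < As

Radius decreases left→right (rising Z_eff, same n) and increases top→bottom (higher n).
These span different periods and groups, so the two trends combine.
C > H: period and group pull opposite ways; the down-group shift dominates (75 vs 32 pm).
B > C: both are in period 2; the period trend gives B the larger value.
P > B: the two effects oppose for this pair; the down-group effect wins (111 vs 85 pm).
As > P: they share group 15; the group trend gives As the larger value.
Tabulated atomic radius (pm): H 32, B 85, C 75, P 111, As 121.
So from smallest to largest: H < C < B < P < As.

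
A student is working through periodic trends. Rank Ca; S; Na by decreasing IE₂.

Na > S > Ca

The second ionization energy removes an electron from the +1 ion. For each element: Ca⁺ still has 1 valence electron; S⁺ still has 5 valence electrons; Na⁺ is the bare [Ne] core.
Pulling an electron out of a noble-gas core costs far more than removing a remaining valence electron, so Na sits at the high end of IE_2.
Valence configurations: Ca⁺ [Ar]4s¹, S⁺ [Ne]3s²3p³.
Approximate IE_2 values (kJ/mol): Ca 1145, S 2252, Na 4562.
Overall IE_2 order: Ca < S < Na.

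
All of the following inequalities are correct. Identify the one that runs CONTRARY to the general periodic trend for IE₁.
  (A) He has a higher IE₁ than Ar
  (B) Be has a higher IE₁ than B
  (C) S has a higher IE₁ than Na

The general trend: IE₁ increases across a period and decreases down a group.
(A) He (period 1, group 18) vs Ar (period 3, group 18): the stated order agrees with the simple trend.
(B) Be (period 2, group 2) vs B (period 2, group 13): the stated order contradicts the simple trend.
(C) S (period 3, group 16) vs Na (period 3, group 1): the stated order agrees with the simple trend.
The exception is (B): removing B's lone 2p electron is easier than breaking Be's filled 2s².

(B)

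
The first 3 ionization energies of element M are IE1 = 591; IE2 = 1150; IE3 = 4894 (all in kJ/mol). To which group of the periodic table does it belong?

Look for the largest jump between consecutive ionization energies: IE3/IE2 ≈ 4.3, far larger than any earlier ratio.
That jump marks the point where a core electron is being removed. So the atom has 2 valence electrons.
A main-group element with 2 valence electrons is in group 2.

Group 2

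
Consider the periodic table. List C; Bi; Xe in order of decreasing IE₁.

Xe > C > Bi

Across a period the outer electron is held more tightly (higher IE₁); down a group it sits in a higher shell, more shielded, and comes off more easily.
These span different periods and groups, so the two trends combine.
C > Bi: period and group pull opposite ways; the down-group shift dominates (1086 vs 703 kJ/mol).
Xe > C: the two effects oppose for this pair; the across-period effect wins (1170 vs 1086 kJ/mol).
Tabulated first ionization energy (kJ/mol): C 1086, Xe 1170, Bi 703.
So from highest to lowest: Xe > C > Bi.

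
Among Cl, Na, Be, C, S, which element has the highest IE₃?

IE_3 is the cost of taking one more electron from the +2 cation: Cl²⁺ still has 5 valence electrons; Na²⁺ is already 1 electron into the core; Be²⁺ is the bare [He] core; C²⁺ still has 2 valence electrons; S²⁺ still has 4 valence electrons.
Breaking into a closed-shell core is much more expensive than removing a leftover valence electron — Na and Be have the largest IE_3 here.
Valence configurations: Cl²⁺ [Ne]3s²3p³, C²⁺ [He]2s², S²⁺ [Ne]3s²3p².
The numbers (kJ/mol): Cl 3822, Na 6910, Be 14849, C 4620, S 3357.
Putting it together, IE_3: S < Cl < C < Na < Be.

Be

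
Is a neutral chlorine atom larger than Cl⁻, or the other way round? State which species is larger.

Forming Cl⁻ adds 1 electron to Cl. More electron–electron repulsion in the same shell, with unchanged nuclear charge, lets the cloud expand.
An anion is larger than its parent atom: Cl⁻ > Cl.

Cl⁻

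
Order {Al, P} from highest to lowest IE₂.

P > Al

IE_2 is the cost of taking one more electron from the +1 cation: Al⁺ still has 2 valence electrons; P⁺ still has 4 valence electrons.
All are still removing valence electrons, so compare the +1 ions as you would atoms: IE_2 generally rises across a period (higher Z_eff) and falls down a group (larger shell), subject to the usual subshell exceptions.
Valence configurations: Al⁺ [Ne]3s², P⁺ [Ne]3s²3p².
Approximate IE_2 values (kJ/mol): Al 1817, P 1907.
Putting it together, IE_2: Al < P.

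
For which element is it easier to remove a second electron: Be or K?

Be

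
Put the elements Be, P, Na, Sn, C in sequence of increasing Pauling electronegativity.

Na < Be < Sn < P < C

Be is in period 2, group 2; C is in period 2, group 14; Na is in period 3, group 1; P is in period 3, group 15; Sn is in period 5, group 14.
Atoms toward the upper right of the periodic table pull bonding electrons most strongly.
Here both period and group differ, so the two effects have to be weighed against each other.
Be > Na: both effects reinforce here, so Be is clearly the higher of the two.
Sn > Be: the two effects oppose for this pair; the across-period effect wins (1.96 vs 1.57).
P > Sn: both effects reinforce here, so P is clearly the higher of the two.
C > P: period and group pull opposite ways; the down-group shift dominates (2.55 vs 2.19).
For reference (Pauling): Be 1.57, C 2.55, Na 0.93, P 2.19, Sn 1.96.
So from lowest to highest: Na < Be < Sn < P < C.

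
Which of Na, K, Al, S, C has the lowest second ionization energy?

The second ionization energy removes an electron from the +1 ion. For each element: Na⁺ is the bare [Ne] core; K⁺ is the bare [Ar] core; Al⁺ still has 2 valence electrons; S⁺ still has 5 valence electrons; C⁺ still has 3 valence electrons.
Breaking into a closed-shell core is much more expensive than removing a leftover valence electron — K and Na have the largest IE_2 here.
Valence configurations: Al⁺ [Ne]3s², S⁺ [Ne]3s²3p³, C⁺ [He]2s²2p¹.
Approximate IE_2 values (kJ/mol): Na 4562, K 3052, Al 1817, S 2252, C 2353.
Hence IE_2: Al < S < C < K < Na.

Al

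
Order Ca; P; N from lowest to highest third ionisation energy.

P < N < Ca

IE_3 is the cost of taking one more electron from the +2 cation: Ca²⁺ is the bare [Ar] core; P²⁺ still has 3 valence electrons; N²⁺ still has 3 valence electrons.
Breaking into a closed-shell core is much more expensive than removing a leftover valence electron — Ca has the largest IE_3 here.
Valence configurations: P²⁺ [Ne]3s²3p¹, N²⁺ [He]2s²2p¹.
Tabulated IE_3 (kJ/mol): Ca 4912, P 2914, N 4578.
Hence IE_3: P < N < Ca.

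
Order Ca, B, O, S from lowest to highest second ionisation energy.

After 1 electron has been removed, what remains? Ca⁺ still has 1 valence electron; B⁺ still has 2 valence electrons; O⁺ still has 5 valence electrons; S⁺ still has 5 valence electrons.
All are still removing valence electrons, so compare the +1 ions as you would atoms: IE_2 generally rises across a period (higher Z_eff) and falls down a group (larger shell), subject to the usual subshell exceptions.
Valence configurations: Ca⁺ [Ar]4s¹, B⁺ [He]2s², O⁺ [He]2s²2p³, S⁺ [Ne]3s²3p³.
The numbers (kJ/mol): Ca 1145, B 2427, O 3388, S 2252.
Overall IE_2 order: Ca < S < B < O.

Ca < S < B < O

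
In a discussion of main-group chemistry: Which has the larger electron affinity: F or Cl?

Atoms with high Z_eff and room in the valence shell (especially the halogens) have the most exothermic electron affinities.
All are in group 17; the group trend (electron affinity increases up the group) applies, with the exception below.
Note the exception: Cl has a higher electron affinity than F, contrary to the simple trend — F's small 2p subshell makes the incoming electron feel strong e⁻–e⁻ repulsion, so Cl actually releases more energy on gaining an electron.
For reference (kJ/mol): F 328, Cl 349.
So Cl has the larger electron affinity (Cl > F).

Cl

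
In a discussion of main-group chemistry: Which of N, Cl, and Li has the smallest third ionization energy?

Cl

The third ionization energy removes an electron from the +2 ion. For each element: N²⁺ still has 3 valence electrons; Cl²⁺ still has 5 valence electrons; Li²⁺ is already 1 electron into the core.
Pulling an electron out of a noble-gas core costs far more than removing a remaining valence electron, so Li sits at the high end of IE_3.
Valence configurations: N²⁺ [He]2s²2p¹, Cl²⁺ [Ne]3s²3p³.
The numbers (kJ/mol): N 4578, Cl 3822, Li 11815.
Overall IE_3 order: Cl < N < Li.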